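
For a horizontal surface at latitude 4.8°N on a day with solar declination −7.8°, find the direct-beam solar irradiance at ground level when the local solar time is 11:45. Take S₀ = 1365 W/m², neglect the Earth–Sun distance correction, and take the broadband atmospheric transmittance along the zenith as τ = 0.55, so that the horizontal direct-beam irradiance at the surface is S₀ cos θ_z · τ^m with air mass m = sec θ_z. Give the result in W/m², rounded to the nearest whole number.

Hour angle H = 15° × (11.75 − 12) = -3.75°.
cos θ_z = sin φ sin δ + cos φ cos δ cos H = (0.0837)(-0.1357) + (0.9965)(0.9907)(0.9979) = 0.9738.
Air mass m = 1/cos θ_z = 1/0.9738 = 1.027; τ^m = 0.55^1.027 = 0.5412.
Surface direct beam = 1365 × 0.9738 × 0.5412 = 719.38 W/m².

719 W/m²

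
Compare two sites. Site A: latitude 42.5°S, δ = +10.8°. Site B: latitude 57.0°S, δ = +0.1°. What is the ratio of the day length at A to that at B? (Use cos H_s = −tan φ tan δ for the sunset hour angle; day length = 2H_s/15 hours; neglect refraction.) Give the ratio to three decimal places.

A: H_s = arccos(−tan -42.5° · tan 10.8°) = 79.93°, so 2H_s/15 = 10.6573 h.
B: H_s = arccos(−tan -57.0° · tan 0.1°) = 89.85°, so 2H_s/15 = 11.9800 h.
Ratio A/B = 10.6573 / 11.9800 = 0.8896.

0.890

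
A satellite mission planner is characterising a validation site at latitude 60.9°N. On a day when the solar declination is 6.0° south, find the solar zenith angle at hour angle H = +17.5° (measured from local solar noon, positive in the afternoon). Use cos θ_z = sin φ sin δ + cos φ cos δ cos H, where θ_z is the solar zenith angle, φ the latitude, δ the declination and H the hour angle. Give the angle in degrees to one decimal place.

cos θ_z = sin φ sin δ + cos φ cos δ cos H = (0.8738)(-0.1045) + (0.4863)(0.9945)(0.9537) = 0.3699.
θ_z = arccos(0.3699) = 68.29°.

68.3°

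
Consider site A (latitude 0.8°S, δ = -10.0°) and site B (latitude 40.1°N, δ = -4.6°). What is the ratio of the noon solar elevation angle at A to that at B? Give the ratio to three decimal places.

1.784

A: 90° − |-0.8 − (-10.0)| = 80.80°.
B: 90° − |40.1 − (-4.6)| = 45.30°.
Ratio A/B = 80.8000 / 45.3000 = 1.7837.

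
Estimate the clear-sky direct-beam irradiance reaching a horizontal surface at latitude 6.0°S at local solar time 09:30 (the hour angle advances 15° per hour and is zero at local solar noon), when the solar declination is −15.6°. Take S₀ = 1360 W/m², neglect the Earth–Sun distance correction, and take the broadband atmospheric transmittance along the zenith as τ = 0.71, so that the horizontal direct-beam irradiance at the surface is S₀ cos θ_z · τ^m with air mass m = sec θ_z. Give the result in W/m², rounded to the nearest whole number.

Hour angle H = 15° × (9.5 − 12) = -37.50°.
cos θ_z = sin φ sin δ + cos φ cos δ cos H = (-0.1045)(-0.2689) + (0.9945)(0.9632)(0.7934) = 0.7881.
Air mass m = 1/cos θ_z = 1/0.7881 = 1.269; τ^m = 0.71^1.269 = 0.6475.
Surface direct beam = 1360 × 0.7881 × 0.6475 = 694.00 W/m².

694 W/m²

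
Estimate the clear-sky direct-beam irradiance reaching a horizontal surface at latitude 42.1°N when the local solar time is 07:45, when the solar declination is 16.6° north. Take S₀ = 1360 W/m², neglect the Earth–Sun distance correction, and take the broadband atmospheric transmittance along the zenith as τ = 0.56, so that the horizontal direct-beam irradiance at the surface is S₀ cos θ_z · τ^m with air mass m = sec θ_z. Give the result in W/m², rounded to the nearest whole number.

219 W/m²

Hour angle H = 15° × (7.75 − 12) = -63.75°.
cos θ_z = sin(42.1°) sin(16.6°) + cos(42.1°) cos(16.6°) cos(-63.75°) = 0.1915 + 0.3145 = 0.5060.
Air mass m = 1/cos θ_z = 1/0.5060 = 1.976; τ^m = 0.56^1.976 = 0.3180.
Surface direct beam = 1360 × 0.5060 × 0.3180 = 218.83 W/m².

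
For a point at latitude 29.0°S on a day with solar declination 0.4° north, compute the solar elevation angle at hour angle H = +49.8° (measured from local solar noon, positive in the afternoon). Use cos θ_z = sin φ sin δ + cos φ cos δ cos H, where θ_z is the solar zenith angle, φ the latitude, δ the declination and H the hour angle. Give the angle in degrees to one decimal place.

34.1°

With φ = -29.0°, δ = 0.4°, H = 49.80°: sin φ sin δ = -0.0034, cos φ cos δ cos H = 0.5645, so cos θ_z = 0.5611.
θ_z = arccos(0.5611) = 55.87°, so the elevation is 90° − 55.87° = 34.13°.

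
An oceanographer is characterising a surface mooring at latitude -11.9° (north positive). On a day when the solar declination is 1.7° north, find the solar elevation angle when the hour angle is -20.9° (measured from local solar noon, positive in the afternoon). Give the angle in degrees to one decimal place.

cos θ_z = sin φ sin δ + cos φ cos δ cos H = (-0.2062)(0.0297) + (0.9785)(0.9996)(0.9342) = 0.9076.
θ_z = arccos(0.9076) = 24.82°, so the elevation is 90° − 24.82° = 65.18°.

65.2°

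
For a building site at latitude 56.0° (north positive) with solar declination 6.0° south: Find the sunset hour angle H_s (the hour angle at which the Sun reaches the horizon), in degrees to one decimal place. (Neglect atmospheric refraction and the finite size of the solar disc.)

The sunset hour angle satisfies cos H_s = −tan φ tan δ = 0.1558, giving H_s = 81.04°.

81.0°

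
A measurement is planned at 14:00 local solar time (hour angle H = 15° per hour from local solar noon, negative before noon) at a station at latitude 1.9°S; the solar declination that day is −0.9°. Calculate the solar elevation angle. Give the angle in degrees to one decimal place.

Hour angle H = 15° × (14 − 12) = 30.00°.
cos θ_z = sin φ sin δ + cos φ cos δ cos H = (-0.0332)(-0.0157) + (0.9995)(0.9999)(0.8660) = 0.8660.
θ_z = arccos(0.8660) = 30.00°, so the elevation is 90° − 30.00° = 60.00°.

60.0°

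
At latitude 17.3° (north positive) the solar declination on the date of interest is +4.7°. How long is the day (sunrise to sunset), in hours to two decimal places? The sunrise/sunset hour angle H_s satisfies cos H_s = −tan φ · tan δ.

12.20 hours

−tan φ tan δ = −(0.3115)(0.0822) = -0.0256; H_s = arccos(-0.0256) = 91.47°.
Day length = 2 H_s / 15° h⁻¹ = 182.94° / 15 = 12.196 h.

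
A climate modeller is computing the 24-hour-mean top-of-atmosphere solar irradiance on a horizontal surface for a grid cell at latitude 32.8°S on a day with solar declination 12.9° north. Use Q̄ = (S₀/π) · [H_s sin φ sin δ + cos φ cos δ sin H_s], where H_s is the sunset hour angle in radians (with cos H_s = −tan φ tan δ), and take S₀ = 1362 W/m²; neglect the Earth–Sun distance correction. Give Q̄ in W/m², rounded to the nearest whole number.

277 W/m²

The sunset hour angle satisfies cos H_s = −tan φ tan δ = 0.1476, giving H_s = 81.51°. In radians, H_s = 1.4226.
H_s sin φ sin δ = 1.4226 × -0.5417 × 0.2233 = -0.1721.
cos φ cos δ sin H_s = 0.8406 × 0.9748 × 0.9890 = 0.8104.
Q̄ = (1362/π) × (-0.1721 + 0.8104) = 433.54 × 0.6383 = 276.73 W/m².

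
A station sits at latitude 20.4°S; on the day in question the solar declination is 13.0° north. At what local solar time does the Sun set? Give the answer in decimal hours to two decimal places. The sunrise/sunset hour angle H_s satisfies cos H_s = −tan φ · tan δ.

The sunset hour angle satisfies cos H_s = −tan φ tan δ = 0.0859, giving H_s = 85.07°.
Sunset is at 12 + H_s/15 = 12 + 5.671 = 17.671 h local solar time.

17.67 h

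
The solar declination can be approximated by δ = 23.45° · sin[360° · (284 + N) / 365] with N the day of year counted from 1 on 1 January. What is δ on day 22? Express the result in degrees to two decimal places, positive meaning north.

360 × (284 + 22) / 365 = 301.808°; sin(301.808°) = -0.8498.
δ = 23.45 × -0.8498 = -19.928° ≈ -19.93°.

-19.93°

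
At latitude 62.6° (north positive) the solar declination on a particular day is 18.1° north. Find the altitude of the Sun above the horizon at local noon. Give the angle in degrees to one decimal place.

At local solar noon the hour angle is zero, so the elevation is 90° − |φ − δ| = 90° − |62.6° − (18.1°)| = 90° − 44.5° = 45.5°.

45.5°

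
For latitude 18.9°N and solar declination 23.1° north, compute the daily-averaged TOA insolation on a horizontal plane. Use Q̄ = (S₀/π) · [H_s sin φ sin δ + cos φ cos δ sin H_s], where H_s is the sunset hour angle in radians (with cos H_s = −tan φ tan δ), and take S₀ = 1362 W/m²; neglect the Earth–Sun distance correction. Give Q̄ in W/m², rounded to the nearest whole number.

468 W/m²

−tan φ tan δ = −(0.3424)(0.4265) = -0.1460; H_s = arccos(-0.1460) = 98.40°. In radians, H_s = 1.7174.
H_s sin φ sin δ = 1.7174 × 0.3239 × 0.3923 = 0.2182.
cos φ cos δ sin H_s = 0.9461 × 0.9198 × 0.9893 = 0.8609.
Q̄ = (1362/π) × (0.2182 + 0.8609) = 433.54 × 1.0791 = 467.83 W/m².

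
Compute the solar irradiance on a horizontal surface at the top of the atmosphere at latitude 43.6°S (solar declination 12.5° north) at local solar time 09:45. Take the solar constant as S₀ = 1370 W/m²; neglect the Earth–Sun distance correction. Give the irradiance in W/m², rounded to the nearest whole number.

Hour angle H = 15° × (9.75 − 12) = -33.75°.
cos θ_z = sin(-43.6°) sin(12.5°) + cos(-43.6°) cos(12.5°) cos(-33.75°) = -0.1493 + 0.5879 = 0.4386.
Top-of-atmosphere irradiance = S₀ cos θ_z = 1370 × 0.4386 = 600.88 W/m².

601 W/m²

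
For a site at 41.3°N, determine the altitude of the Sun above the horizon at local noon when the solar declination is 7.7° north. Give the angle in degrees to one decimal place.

56.4°

At local solar noon the hour angle is zero, so the elevation is 90° − |φ − δ| = 90° − |41.3° − (7.7°)| = 90° − 33.6° = 56.4°.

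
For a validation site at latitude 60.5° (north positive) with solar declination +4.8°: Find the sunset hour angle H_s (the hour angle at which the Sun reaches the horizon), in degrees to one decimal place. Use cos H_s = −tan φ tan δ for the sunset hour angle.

The sunset hour angle satisfies cos H_s = −tan φ tan δ = -0.1484, giving H_s = 98.53°.

98.5°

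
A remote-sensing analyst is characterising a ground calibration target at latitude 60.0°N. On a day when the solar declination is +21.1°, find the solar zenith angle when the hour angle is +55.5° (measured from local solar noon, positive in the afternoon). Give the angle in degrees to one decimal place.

54.8°

With φ = 60.0°, δ = 21.1°, H = 55.50°: sin φ sin δ = 0.3118, cos φ cos δ cos H = 0.2642, so cos θ_z = 0.5760.
θ_z = arccos(0.5760) = 54.83°.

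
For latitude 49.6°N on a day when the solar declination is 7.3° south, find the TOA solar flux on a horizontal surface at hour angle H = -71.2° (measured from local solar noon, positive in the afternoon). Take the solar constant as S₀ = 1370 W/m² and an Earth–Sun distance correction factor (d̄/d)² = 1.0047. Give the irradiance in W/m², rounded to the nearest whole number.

cos θ_z = sin(49.6°) sin(-7.3°) + cos(49.6°) cos(-7.3°) cos(-71.20°) = -0.0968 + 0.2072 = 0.1104.
Top-of-atmosphere irradiance = S₀ (d̄/d)² cos θ_z = 1370 × 1.0047 × 0.1104 = 151.96 W/m².

152 W/m²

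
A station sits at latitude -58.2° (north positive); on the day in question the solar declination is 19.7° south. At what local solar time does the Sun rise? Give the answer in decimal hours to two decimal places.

−tan φ tan δ = −(-1.6128)(-0.3581) = -0.5775; H_s = arccos(-0.5775) = 125.27°.
Sunrise is at 12 − H_s/15 = 12 − 8.351 = 3.649 h local solar time.

3.65 h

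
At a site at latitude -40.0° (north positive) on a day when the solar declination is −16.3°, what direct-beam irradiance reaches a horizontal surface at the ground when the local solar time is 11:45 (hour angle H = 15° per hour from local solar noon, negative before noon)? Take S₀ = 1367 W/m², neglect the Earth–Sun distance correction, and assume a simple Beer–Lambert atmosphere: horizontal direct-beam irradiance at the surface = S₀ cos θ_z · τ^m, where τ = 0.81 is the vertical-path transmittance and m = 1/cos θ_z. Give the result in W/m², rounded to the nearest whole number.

992 W/m²

Hour angle H = 15° × (11.75 − 12) = -3.75°.
With φ = -40.0°, δ = -16.3°, H = -3.75°: sin φ sin δ = 0.1804, cos φ cos δ cos H = 0.7337, so cos θ_z = 0.9141.
Air mass m = 1/cos θ_z = 1/0.9141 = 1.094; τ^m = 0.81^1.094 = 0.7941.
Surface direct beam = 1367 × 0.9141 × 0.7941 = 992.29 W/m².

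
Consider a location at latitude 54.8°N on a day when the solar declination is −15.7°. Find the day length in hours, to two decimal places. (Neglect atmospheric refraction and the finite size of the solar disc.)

8.87 hours

The sunset hour angle satisfies cos H_s = −tan φ tan δ = 0.3985, giving H_s = 66.52°.
Day length = 2 H_s / 15° h⁻¹ = 133.04° / 15 = 8.869 h.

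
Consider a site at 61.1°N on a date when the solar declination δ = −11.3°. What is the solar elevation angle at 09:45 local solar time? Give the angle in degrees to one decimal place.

12.9°

Hour angle H = 15° × (9.75 − 12) = -33.75°.
With φ = 61.1°, δ = -11.3°, H = -33.75°: sin φ sin δ = -0.1715, cos φ cos δ cos H = 0.3940, so cos θ_z = 0.2225.
θ_z = arccos(0.2225) = 77.14°, so the elevation is 90° − 77.14° = 12.86°.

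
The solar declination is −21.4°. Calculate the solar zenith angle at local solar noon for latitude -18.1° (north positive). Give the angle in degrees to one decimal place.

At local solar noon the hour angle is zero, so the zenith angle is |φ − δ| = |-18.1° − (-21.4°)| = 3.3°.

3.3°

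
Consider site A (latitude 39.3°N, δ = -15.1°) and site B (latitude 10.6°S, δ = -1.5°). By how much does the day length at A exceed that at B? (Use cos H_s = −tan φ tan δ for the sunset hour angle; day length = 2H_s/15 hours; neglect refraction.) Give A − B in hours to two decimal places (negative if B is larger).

-1.74 h

A: H_s = arccos(−tan 39.3° · tan -15.1°) = 77.24°, so 2H_s/15 = 10.2987 h.
B: H_s = arccos(−tan -10.6° · tan -1.5°) = 90.28°, so 2H_s/15 = 12.0373 h.
A − B = 10.2987 − 12.0373 = -1.7386 h.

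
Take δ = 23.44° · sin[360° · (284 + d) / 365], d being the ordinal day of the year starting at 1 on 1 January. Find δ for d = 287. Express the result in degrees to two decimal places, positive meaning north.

360 × (284 + 287) / 365 = 563.178°; sin(563.178°) = -0.3936.
δ = 23.44 × -0.3936 = -9.226° ≈ -9.23°.

-9.23°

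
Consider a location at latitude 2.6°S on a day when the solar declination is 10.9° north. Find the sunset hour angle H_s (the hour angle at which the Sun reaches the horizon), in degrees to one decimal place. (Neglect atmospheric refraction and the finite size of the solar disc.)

The sunset hour angle satisfies cos H_s = −tan φ tan δ = 0.0087, giving H_s = 89.50°.

89.5°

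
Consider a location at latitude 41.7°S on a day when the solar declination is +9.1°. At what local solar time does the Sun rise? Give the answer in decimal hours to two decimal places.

6.55 h

−tan φ tan δ = −(-0.8910)(0.1602) = 0.1427; H_s = arccos(0.1427) = 81.80°.
Sunrise is at 12 − H_s/15 = 12 − 5.453 = 6.547 h local solar time.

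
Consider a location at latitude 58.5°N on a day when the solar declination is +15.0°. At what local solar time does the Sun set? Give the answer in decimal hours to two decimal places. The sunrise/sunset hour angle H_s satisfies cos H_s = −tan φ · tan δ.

The sunset hour angle satisfies cos H_s = −tan φ tan δ = -0.4373, giving H_s = 115.93°.
Sunset is at 12 + H_s/15 = 12 + 7.729 = 19.729 h local solar time.

19.73 h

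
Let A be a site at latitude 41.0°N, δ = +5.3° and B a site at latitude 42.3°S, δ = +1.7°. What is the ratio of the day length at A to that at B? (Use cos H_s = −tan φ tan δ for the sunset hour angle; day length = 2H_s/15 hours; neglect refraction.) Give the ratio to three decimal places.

A: H_s = arccos(−tan 41.0° · tan 5.3°) = 94.63°, so 2H_s/15 = 12.6173 h.
B: H_s = arccos(−tan -42.3° · tan 1.7°) = 88.45°, so 2H_s/15 = 11.7933 h.
Ratio A/B = 12.6173 / 11.7933 = 1.0699.

1.070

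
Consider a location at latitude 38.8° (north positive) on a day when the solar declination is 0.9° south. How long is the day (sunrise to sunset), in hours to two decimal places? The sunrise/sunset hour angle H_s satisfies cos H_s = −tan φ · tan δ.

The sunset hour angle satisfies cos H_s = −tan φ tan δ = 0.0126, giving H_s = 89.28°.
Day length = 2 H_s / 15° h⁻¹ = 178.56° / 15 = 11.904 h.

11.90 hours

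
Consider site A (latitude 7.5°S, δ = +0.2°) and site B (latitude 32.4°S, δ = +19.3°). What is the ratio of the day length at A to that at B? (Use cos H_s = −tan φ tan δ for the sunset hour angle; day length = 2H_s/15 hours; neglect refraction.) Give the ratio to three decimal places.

1.166

A: H_s = arccos(−tan -7.5° · tan 0.2°) = 89.97°, so 2H_s/15 = 11.9960 h.
B: H_s = arccos(−tan -32.4° · tan 19.3°) = 77.16°, so 2H_s/15 = 10.2880 h.
Ratio A/B = 11.9960 / 10.2880 = 1.1660.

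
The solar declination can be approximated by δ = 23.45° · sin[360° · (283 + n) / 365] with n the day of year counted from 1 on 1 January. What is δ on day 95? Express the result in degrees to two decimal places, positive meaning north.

360 × (283 + 95) / 365 = 372.822°; sin(372.822°) = 0.2219.
δ = 23.45 × 0.2219 = 5.204° ≈ +5.20°.

+5.20°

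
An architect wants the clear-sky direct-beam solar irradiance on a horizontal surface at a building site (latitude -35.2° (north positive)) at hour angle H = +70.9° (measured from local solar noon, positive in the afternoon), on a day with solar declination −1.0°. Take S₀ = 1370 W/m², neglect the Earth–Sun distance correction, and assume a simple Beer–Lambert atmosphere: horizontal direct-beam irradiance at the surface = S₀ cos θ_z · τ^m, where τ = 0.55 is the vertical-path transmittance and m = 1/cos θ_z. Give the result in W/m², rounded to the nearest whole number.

44 W/m²

With φ = -35.2°, δ = -1.0°, H = 70.90°: sin φ sin δ = 0.0101, cos φ cos δ cos H = 0.2673, so cos θ_z = 0.2774.
Air mass m = 1/cos θ_z = 1/0.2774 = 3.605; τ^m = 0.55^3.605 = 0.1159.
Surface direct beam = 1370 × 0.2774 × 0.1159 = 44.05 W/m².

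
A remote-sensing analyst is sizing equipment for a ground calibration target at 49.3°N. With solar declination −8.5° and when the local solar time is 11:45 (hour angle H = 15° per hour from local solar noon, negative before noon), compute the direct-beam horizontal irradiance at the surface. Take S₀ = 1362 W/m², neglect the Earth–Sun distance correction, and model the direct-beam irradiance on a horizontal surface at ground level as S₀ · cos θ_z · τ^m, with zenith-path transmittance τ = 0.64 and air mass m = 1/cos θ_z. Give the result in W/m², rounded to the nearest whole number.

313 W/m²

Hour angle H = 15° × (11.75 − 12) = -3.75°.
With φ = 49.3°, δ = -8.5°, H = -3.75°: sin φ sin δ = -0.1121, cos φ cos δ cos H = 0.6436, so cos θ_z = 0.5315.
Air mass m = 1/cos θ_z = 1/0.5315 = 1.881; τ^m = 0.64^1.881 = 0.4319.
Surface direct beam = 1362 × 0.5315 × 0.4319 = 312.65 W/m².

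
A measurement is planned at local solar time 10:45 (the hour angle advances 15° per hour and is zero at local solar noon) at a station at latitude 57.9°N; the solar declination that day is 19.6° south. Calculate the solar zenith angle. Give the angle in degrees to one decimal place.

79.1°

Hour angle H = 15° × (10.75 − 12) = -18.75°.
With φ = 57.9°, δ = -19.6°, H = -18.75°: sin φ sin δ = -0.2842, cos φ cos δ cos H = 0.4740, so cos θ_z = 0.1898.
θ_z = arccos(0.1898) = 79.06°.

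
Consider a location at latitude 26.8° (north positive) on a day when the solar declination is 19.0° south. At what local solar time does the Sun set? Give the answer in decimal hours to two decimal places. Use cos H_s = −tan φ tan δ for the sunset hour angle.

17.33 h

cos H_s = −tan(26.8°) · tan(-19.0°) = 0.1739, so H_s = arccos(0.1739) = 79.99°.
Sunset is at 12 + H_s/15 = 12 + 5.333 = 17.333 h local solar time.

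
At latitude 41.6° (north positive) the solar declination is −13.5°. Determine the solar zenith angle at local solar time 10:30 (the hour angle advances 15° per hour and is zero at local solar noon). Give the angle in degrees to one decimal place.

58.9°

Hour angle H = 15° × (10.5 − 12) = -22.50°.
cos θ_z = sin(41.6°) sin(-13.5°) + cos(41.6°) cos(-13.5°) cos(-22.50°) = -0.1550 + 0.6718 = 0.5168.
θ_z = arccos(0.5168) = 58.88°.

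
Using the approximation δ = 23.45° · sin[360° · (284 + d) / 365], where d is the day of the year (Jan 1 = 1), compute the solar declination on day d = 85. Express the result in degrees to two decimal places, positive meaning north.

+1.61°

360 × (284 + 85) / 365 = 363.945°; sin(363.945°) = 0.0688.
δ = 23.45 × 0.0688 = 1.613° ≈ +1.61°.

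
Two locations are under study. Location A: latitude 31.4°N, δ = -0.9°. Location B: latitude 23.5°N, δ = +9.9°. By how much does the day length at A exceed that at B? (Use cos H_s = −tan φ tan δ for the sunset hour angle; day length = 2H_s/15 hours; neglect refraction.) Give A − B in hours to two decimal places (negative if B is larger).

-0.65 h

A: H_s = arccos(−tan 31.4° · tan -0.9°) = 89.45°, so 2H_s/15 = 11.9267 h.
B: H_s = arccos(−tan 23.5° · tan 9.9°) = 94.35°, so 2H_s/15 = 12.5800 h.
A − B = 11.9267 − 12.5800 = -0.6533 h.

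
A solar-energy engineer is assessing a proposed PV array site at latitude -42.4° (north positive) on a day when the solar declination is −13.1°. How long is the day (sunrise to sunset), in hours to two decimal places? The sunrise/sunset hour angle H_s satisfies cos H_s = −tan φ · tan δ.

13.64 hours

−tan φ tan δ = −(-0.9131)(-0.2327) = -0.2125; H_s = arccos(-0.2125) = 102.27°.
Day length = 2 H_s / 15° h⁻¹ = 204.54° / 15 = 13.636 h.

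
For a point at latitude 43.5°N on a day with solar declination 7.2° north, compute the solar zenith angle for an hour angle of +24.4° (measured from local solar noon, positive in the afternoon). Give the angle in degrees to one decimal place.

42.1°

With φ = 43.5°, δ = 7.2°, H = 24.40°: sin φ sin δ = 0.0863, cos φ cos δ cos H = 0.6554, so cos θ_z = 0.7417.
θ_z = arccos(0.7417) = 42.12°.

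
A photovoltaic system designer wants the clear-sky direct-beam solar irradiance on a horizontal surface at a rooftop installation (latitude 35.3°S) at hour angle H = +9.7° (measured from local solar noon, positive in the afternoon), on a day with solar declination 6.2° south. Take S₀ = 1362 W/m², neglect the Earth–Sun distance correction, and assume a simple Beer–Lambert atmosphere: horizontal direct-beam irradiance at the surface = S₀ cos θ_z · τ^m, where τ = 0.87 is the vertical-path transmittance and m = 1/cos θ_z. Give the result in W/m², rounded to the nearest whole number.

999 W/m²

cos θ_z = sin φ sin δ + cos φ cos δ cos H = (-0.5779)(-0.1080) + (0.8161)(0.9942)(0.9857) = 0.8622.
Air mass m = 1/cos θ_z = 1/0.8622 = 1.160; τ^m = 0.87^1.160 = 0.8508.
Surface direct beam = 1362 × 0.8622 × 0.8508 = 999.11 W/m².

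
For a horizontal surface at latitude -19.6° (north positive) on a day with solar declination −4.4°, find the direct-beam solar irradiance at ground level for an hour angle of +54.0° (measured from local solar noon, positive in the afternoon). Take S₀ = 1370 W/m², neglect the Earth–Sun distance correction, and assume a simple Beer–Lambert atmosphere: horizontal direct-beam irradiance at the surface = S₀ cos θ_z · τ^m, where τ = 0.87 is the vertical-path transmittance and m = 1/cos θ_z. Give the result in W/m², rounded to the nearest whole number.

622 W/m²

cos θ_z = sin(-19.6°) sin(-4.4°) + cos(-19.6°) cos(-4.4°) cos(54.00°) = 0.0257 + 0.5521 = 0.5778.
Air mass m = 1/cos θ_z = 1/0.5778 = 1.731; τ^m = 0.87^1.731 = 0.7858.
Surface direct beam = 1370 × 0.5778 × 0.7858 = 622.03 W/m².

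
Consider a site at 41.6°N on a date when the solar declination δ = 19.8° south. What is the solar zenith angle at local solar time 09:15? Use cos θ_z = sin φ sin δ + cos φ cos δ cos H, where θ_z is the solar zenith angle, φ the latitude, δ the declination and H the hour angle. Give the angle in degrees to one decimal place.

Hour angle H = 15° × (9.25 − 12) = -41.25°.
cos θ_z = sin(41.6°) sin(-19.8°) + cos(41.6°) cos(-19.8°) cos(-41.25°) = -0.2249 + 0.5290 = 0.3041.
θ_z = arccos(0.3041) = 72.30°.

72.3°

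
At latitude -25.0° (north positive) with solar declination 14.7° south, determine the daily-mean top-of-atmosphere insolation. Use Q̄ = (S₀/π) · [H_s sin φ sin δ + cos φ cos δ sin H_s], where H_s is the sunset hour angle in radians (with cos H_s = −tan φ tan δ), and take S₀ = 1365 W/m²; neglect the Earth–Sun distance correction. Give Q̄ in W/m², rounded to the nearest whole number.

The sunset hour angle satisfies cos H_s = −tan φ tan δ = -0.1223, giving H_s = 97.02°. In radians, H_s = 1.6933.
H_s sin φ sin δ = 1.6933 × -0.4226 × -0.2538 = 0.1816.
cos φ cos δ sin H_s = 0.9063 × 0.9673 × 0.9925 = 0.8701.
Q̄ = (1365/π) × (0.1816 + 0.8701) = 434.49 × 1.0517 = 456.95 W/m².

457 W/m²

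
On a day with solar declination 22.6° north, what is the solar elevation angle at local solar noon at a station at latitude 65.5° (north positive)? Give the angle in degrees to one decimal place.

At local solar noon the hour angle is zero, so the elevation is 90° − |φ − δ| = 90° − |65.5° − (22.6°)| = 90° − 42.9° = 47.1°.

47.1°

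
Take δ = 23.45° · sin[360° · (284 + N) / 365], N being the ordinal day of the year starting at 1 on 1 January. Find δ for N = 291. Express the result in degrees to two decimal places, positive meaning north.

360 × (284 + 291) / 365 = 567.123°; sin(567.123°) = -0.4559.
δ = 23.45 × -0.4559 = -10.691° ≈ -10.69°.

-10.69°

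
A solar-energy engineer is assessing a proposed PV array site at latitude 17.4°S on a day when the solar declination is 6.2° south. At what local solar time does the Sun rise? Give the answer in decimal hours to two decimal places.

cos H_s = −tan(-17.4°) · tan(-6.2°) = -0.0340, so H_s = arccos(-0.0340) = 91.95°.
Sunrise is at 12 − H_s/15 = 12 − 6.130 = 5.870 h local solar time.

5.87 h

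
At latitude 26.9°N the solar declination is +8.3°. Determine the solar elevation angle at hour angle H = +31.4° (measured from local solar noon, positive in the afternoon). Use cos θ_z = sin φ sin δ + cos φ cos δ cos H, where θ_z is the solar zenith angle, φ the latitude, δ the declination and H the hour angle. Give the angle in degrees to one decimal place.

54.9°

cos θ_z = sin(26.9°) sin(8.3°) + cos(26.9°) cos(8.3°) cos(31.40°) = 0.0653 + 0.7532 = 0.8185.
θ_z = arccos(0.8185) = 35.07°, so the elevation is 90° − 35.07° = 54.93°.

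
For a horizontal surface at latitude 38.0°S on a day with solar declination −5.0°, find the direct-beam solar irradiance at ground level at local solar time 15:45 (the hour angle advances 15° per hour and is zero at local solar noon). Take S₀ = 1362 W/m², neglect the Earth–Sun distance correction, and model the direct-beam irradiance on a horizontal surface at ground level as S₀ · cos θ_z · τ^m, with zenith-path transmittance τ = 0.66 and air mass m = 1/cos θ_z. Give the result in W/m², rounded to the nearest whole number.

286 W/m²

Hour angle H = 15° × (15.75 − 12) = 56.25°.
cos θ_z = sin(-38.0°) sin(-5.0°) + cos(-38.0°) cos(-5.0°) cos(56.25°) = 0.0537 + 0.4361 = 0.4898.
Air mass m = 1/cos θ_z = 1/0.4898 = 2.042; τ^m = 0.66^2.042 = 0.4281.
Surface direct beam = 1362 × 0.4898 × 0.4281 = 285.59 W/m².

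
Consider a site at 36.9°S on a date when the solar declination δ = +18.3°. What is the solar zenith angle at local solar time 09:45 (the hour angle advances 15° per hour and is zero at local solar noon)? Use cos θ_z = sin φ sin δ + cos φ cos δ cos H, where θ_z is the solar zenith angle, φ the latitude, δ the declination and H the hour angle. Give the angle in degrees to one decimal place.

Hour angle H = 15° × (9.75 − 12) = -33.75°.
cos θ_z = sin(-36.9°) sin(18.3°) + cos(-36.9°) cos(18.3°) cos(-33.75°) = -0.1885 + 0.6313 = 0.4428.
θ_z = arccos(0.4428) = 63.72°.

63.7°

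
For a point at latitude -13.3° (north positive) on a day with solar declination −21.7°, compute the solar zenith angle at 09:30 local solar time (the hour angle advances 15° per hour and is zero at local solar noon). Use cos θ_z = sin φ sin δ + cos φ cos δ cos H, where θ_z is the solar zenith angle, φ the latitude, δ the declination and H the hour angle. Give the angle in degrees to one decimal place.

Hour angle H = 15° × (9.5 − 12) = -37.50°.
With φ = -13.3°, δ = -21.7°, H = -37.50°: sin φ sin δ = 0.0851, cos φ cos δ cos H = 0.7174, so cos θ_z = 0.8025.
θ_z = arccos(0.8025) = 36.63°.

36.6°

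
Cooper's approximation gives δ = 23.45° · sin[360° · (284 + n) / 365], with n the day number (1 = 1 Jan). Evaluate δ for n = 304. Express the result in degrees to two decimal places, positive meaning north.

360 × (284 + 304) / 365 = 579.945°; sin(579.945°) = -0.6421.
δ = 23.45 × -0.6421 = -15.057° ≈ -15.06°.

-15.06°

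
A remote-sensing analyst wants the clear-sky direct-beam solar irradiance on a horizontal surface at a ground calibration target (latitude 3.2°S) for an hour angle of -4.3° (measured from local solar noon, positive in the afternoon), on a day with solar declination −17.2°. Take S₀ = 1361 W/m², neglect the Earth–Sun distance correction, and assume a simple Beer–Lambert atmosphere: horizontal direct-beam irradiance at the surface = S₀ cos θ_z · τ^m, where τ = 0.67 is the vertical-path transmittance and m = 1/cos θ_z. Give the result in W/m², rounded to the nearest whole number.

cos θ_z = sin φ sin δ + cos φ cos δ cos H = (-0.0558)(-0.2957) + (0.9984)(0.9553)(0.9972) = 0.9676.
Air mass m = 1/cos θ_z = 1/0.9676 = 1.033; τ^m = 0.67^1.033 = 0.6612.
Surface direct beam = 1361 × 0.9676 × 0.6612 = 870.74 W/m².

871 W/m²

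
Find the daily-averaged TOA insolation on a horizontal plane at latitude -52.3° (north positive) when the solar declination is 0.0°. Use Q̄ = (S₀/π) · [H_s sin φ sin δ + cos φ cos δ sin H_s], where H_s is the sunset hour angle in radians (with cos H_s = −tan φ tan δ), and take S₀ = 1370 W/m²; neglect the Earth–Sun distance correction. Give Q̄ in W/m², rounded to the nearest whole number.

267 W/m²

The sunset hour angle satisfies cos H_s = −tan φ tan δ = 0.0000, giving H_s = 90.00°. In radians, H_s = 1.5708.
H_s sin φ sin δ = 1.5708 × -0.7912 × 0.0000 = 0.0000.
cos φ cos δ sin H_s = 0.6115 × 1.0000 × 1.0000 = 0.6115.
Q̄ = (1370/π) × (0.0000 + 0.6115) = 436.08 × 0.6115 = 266.66 W/m².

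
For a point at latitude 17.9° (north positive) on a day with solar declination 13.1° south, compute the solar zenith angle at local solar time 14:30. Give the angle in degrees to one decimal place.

Hour angle H = 15° × (14.5 − 12) = 37.50°.
With φ = 17.9°, δ = -13.1°, H = 37.50°: sin φ sin δ = -0.0697, cos φ cos δ cos H = 0.7353, so cos θ_z = 0.6656.
θ_z = arccos(0.6656) = 48.27°.

48.3°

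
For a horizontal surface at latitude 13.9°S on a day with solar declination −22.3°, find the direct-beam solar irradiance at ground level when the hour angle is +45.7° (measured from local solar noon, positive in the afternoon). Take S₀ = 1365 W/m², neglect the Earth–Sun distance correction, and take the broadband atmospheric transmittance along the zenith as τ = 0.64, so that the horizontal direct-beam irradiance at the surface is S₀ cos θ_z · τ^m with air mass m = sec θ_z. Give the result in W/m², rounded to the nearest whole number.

527 W/m²

With φ = -13.9°, δ = -22.3°, H = 45.70°: sin φ sin δ = 0.0912, cos φ cos δ cos H = 0.6273, so cos θ_z = 0.7185.
Air mass m = 1/cos θ_z = 1/0.7185 = 1.392; τ^m = 0.64^1.392 = 0.5373.
Surface direct beam = 1365 × 0.7185 × 0.5373 = 526.96 W/m².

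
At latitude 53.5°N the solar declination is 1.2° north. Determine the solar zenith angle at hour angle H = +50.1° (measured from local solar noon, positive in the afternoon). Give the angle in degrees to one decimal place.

66.5°

cos θ_z = sin φ sin δ + cos φ cos δ cos H = (0.8039)(0.0209) + (0.5948)(0.9998)(0.6414) = 0.3982.
θ_z = arccos(0.3982) = 66.53°.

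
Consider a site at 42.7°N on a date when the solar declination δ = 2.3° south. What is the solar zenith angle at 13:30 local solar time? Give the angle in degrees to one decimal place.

Hour angle H = 15° × (13.5 − 12) = 22.50°.
With φ = 42.7°, δ = -2.3°, H = 22.50°: sin φ sin δ = -0.0272, cos φ cos δ cos H = 0.6784, so cos θ_z = 0.6512.
θ_z = arccos(0.6512) = 49.37°.

49.4°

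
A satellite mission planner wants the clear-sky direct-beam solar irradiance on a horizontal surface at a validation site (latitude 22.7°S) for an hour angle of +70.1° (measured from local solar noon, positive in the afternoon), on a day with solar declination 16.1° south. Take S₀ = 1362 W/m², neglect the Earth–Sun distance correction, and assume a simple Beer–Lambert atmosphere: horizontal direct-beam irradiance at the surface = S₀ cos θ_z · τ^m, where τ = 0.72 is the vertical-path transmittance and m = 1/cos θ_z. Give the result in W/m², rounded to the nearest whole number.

cos θ_z = sin(-22.7°) sin(-16.1°) + cos(-22.7°) cos(-16.1°) cos(70.10°) = 0.1070 + 0.3017 = 0.4087.
Air mass m = 1/cos θ_z = 1/0.4087 = 2.447; τ^m = 0.72^2.447 = 0.4476.
Surface direct beam = 1362 × 0.4087 × 0.4476 = 249.16 W/m².

249 W/m²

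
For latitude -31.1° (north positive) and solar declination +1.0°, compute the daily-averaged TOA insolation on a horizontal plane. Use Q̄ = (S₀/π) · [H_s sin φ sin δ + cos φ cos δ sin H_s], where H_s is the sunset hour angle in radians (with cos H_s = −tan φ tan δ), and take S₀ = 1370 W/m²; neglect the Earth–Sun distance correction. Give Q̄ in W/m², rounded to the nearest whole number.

367 W/m²

−tan φ tan δ = −(-0.6032)(0.0175) = 0.0106; H_s = arccos(0.0106) = 89.39°. In radians, H_s = 1.5601.
H_s sin φ sin δ = 1.5601 × -0.5165 × 0.0175 = -0.0141.
cos φ cos δ sin H_s = 0.8563 × 0.9998 × 0.9999 = 0.8560.
Q̄ = (1370/π) × (-0.0141 + 0.8560) = 436.08 × 0.8419 = 367.14 W/m².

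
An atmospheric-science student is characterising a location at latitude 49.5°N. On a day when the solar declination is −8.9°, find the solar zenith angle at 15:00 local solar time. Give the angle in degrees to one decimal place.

70.4°

Hour angle H = 15° × (15 − 12) = 45.00°.
cos θ_z = sin(49.5°) sin(-8.9°) + cos(49.5°) cos(-8.9°) cos(45.00°) = -0.1176 + 0.4537 = 0.3361.
θ_z = arccos(0.3361) = 70.36°.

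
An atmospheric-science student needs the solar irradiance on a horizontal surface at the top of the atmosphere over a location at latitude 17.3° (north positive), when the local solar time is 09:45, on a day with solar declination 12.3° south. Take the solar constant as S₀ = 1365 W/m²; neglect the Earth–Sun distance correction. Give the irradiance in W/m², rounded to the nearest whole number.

972 W/m²

Hour angle H = 15° × (9.75 − 12) = -33.75°.
cos θ_z = sin(17.3°) sin(-12.3°) + cos(17.3°) cos(-12.3°) cos(-33.75°) = -0.0633 + 0.7756 = 0.7123.
Top-of-atmosphere irradiance = S₀ cos θ_z = 1365 × 0.7123 = 972.29 W/m².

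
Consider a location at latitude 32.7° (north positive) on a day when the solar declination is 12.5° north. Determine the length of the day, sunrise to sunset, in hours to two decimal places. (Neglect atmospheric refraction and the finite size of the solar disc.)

cos H_s = −tan(32.7°) · tan(12.5°) = -0.1423, so H_s = arccos(-0.1423) = 98.18°.
Day length = 2 H_s / 15° h⁻¹ = 196.36° / 15 = 13.091 h.

13.09 hours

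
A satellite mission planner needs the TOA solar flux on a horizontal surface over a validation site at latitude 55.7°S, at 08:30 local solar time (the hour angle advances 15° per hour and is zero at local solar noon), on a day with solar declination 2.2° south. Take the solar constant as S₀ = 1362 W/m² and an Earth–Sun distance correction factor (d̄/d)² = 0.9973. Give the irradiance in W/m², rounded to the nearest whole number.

Hour angle H = 15° × (8.5 − 12) = -52.50°.
cos θ_z = sin φ sin δ + cos φ cos δ cos H = (-0.8261)(-0.0384) + (0.5635)(0.9993)(0.6088) = 0.3745.
Top-of-atmosphere irradiance = S₀ (d̄/d)² cos θ_z = 1362 × 0.9973 × 0.3745 = 508.69 W/m².

509 W/m²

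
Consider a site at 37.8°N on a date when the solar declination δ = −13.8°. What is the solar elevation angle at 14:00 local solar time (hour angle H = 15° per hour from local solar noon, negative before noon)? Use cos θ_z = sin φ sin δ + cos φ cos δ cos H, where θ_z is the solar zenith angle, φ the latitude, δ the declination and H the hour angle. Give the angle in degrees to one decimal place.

Hour angle H = 15° × (14 − 12) = 30.00°.
cos θ_z = sin φ sin δ + cos φ cos δ cos H = (0.6129)(-0.2385) + (0.7902)(0.9711)(0.8660) = 0.5184.
θ_z = arccos(0.5184) = 58.78°, so the elevation is 90° − 58.78° = 31.22°.

31.2°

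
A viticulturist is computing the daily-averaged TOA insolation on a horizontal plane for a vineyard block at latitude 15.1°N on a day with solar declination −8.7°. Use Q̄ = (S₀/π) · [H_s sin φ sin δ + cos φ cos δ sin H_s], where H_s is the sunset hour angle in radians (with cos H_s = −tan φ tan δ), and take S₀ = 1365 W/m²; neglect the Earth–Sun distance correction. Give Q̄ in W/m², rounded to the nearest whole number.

The sunset hour angle satisfies cos H_s = −tan φ tan δ = 0.0413, giving H_s = 87.63°. In radians, H_s = 1.5294.
H_s sin φ sin δ = 1.5294 × 0.2605 × -0.1513 = -0.0603.
cos φ cos δ sin H_s = 0.9655 × 0.9885 × 0.9991 = 0.9535.
Q̄ = (1365/π) × (-0.0603 + 0.9535) = 434.49 × 0.8932 = 388.09 W/m².

388 W/m²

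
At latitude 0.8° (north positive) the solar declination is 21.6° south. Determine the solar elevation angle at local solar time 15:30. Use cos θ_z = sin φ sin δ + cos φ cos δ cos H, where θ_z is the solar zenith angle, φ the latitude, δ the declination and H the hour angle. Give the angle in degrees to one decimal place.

Hour angle H = 15° × (15.5 − 12) = 52.50°.
cos θ_z = sin(0.8°) sin(-21.6°) + cos(0.8°) cos(-21.6°) cos(52.50°) = -0.0051 + 0.5660 = 0.5609.
θ_z = arccos(0.5609) = 55.88°, so the elevation is 90° − 55.88° = 34.12°.

34.1°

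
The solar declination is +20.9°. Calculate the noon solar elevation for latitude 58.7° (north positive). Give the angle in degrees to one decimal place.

52.2°

At local solar noon the hour angle is zero, so the elevation is 90° − |φ − δ| = 90° − |58.7° − (20.9°)| = 90° − 37.8° = 52.2°.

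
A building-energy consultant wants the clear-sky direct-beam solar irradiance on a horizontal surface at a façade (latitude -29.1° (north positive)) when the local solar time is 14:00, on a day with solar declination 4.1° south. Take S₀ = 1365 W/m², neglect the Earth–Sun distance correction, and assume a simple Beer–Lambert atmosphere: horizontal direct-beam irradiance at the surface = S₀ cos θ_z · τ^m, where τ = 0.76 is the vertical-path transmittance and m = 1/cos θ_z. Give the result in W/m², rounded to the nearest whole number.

Hour angle H = 15° × (14 − 12) = 30.00°.
cos θ_z = sin φ sin δ + cos φ cos δ cos H = (-0.4863)(-0.0715) + (0.8738)(0.9974)(0.8660) = 0.7895.
Air mass m = 1/cos θ_z = 1/0.7895 = 1.267; τ^m = 0.76^1.267 = 0.7063.
Surface direct beam = 1365 × 0.7895 × 0.7063 = 761.16 W/m².

761 W/m²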